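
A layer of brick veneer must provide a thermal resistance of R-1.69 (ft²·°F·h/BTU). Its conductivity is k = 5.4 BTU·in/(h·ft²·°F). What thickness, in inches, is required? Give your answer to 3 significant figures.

9.13 in

L = R × k = 1.69 × 5.4 = 9.126 in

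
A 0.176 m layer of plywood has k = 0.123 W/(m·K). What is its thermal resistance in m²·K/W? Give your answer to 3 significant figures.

R = L/k = 0.176/0.123 = 1.431 m²·K/W

1.43 m²·K/W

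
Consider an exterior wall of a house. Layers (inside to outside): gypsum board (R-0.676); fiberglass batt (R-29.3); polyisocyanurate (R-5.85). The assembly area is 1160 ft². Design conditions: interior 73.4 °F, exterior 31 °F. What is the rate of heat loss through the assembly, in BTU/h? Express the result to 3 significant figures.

R_total = 0.676 + 29.3 + 5.85 = 35.83 ft²·°F·h/BTU
Q = A·ΔT/R = 1160 × (73.4 − 31) / 35.83 = 1373 BTU/h

1370 BTU/h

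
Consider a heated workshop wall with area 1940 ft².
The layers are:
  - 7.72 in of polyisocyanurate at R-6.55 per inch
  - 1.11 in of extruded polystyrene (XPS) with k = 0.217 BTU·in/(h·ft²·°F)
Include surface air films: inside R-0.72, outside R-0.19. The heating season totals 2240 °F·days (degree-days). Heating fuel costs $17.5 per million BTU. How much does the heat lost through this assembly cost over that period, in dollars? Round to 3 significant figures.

32.3 dollars

7.72 × 6.55 = 50.57
1.11/0.217 = 5.115
R_total = 0.72 + 50.57 + 5.115 + 0.19 = 56.59 ft²·°F·h/BTU
E = A × HDD × 24 / R = 1940 × 2240 × 24 / 56.59 = 1843000 BTU
Cost = 1843000/10⁶ × 17.5 = $32.25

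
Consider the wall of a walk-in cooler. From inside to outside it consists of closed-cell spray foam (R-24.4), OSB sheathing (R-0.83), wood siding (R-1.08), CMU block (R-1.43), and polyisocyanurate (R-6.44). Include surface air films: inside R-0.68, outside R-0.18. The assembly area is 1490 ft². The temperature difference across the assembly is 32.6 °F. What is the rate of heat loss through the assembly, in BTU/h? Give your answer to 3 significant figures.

1390 BTU/h

R_total = 0.68 + 24.4 + 0.83 + 1.08 + 1.43 + 6.44 + 0.18 = 35.04 ft²·°F·h/BTU
Q = A·ΔT/R = 1490 × 32.6 / 35.04 = 1386 BTU/h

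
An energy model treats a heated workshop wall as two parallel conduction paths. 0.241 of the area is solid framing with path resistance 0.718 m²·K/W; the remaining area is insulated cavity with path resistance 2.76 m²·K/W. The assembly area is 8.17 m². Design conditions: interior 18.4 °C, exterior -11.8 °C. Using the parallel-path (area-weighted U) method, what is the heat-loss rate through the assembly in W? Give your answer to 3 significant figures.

151 W

U_eff = 0.759/2.76 + 0.241/0.718 = 0.275 + 0.3357 = 0.6107
R_eff = 1/U_eff = 1.638 m²·K/W
Q = 8.17 × (18.4 − (-11.8)) / 1.638 = 150.7 W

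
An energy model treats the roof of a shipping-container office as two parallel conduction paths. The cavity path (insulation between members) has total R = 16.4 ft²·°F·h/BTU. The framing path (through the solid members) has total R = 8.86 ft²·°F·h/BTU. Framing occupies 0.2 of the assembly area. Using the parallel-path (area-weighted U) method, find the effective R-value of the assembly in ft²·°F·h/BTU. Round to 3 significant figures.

U_eff = 0.8/16.4 + 0.2/8.86 = 0.04878 + 0.02257 = 0.07135
R_eff = 1/U_eff = 14.01 ft²·°F·h/BTU

14.0 ft²·°F·h/BTU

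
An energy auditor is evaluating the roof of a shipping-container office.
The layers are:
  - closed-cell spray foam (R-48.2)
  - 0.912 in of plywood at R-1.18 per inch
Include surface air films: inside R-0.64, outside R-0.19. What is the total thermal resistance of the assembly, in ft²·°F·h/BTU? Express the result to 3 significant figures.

0.912 × 1.18 = 1.076
R_total = 0.64 + 48.2 + 1.076 + 0.19 = 50.11 ft²·°F·h/BTU

50.1 ft²·°F·h/BTU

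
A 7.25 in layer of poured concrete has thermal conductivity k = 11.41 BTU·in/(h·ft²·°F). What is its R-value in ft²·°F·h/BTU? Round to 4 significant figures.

R = L/k = 7.25/11.41 = 0.63541 ft²·°F·h/BTU

0.6354 ft²·°F·h/BTU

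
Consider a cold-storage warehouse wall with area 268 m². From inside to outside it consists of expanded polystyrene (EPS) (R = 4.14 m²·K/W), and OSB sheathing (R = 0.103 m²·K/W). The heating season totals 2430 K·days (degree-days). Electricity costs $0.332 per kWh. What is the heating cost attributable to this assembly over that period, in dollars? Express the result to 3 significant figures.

R_total = 4.14 + 0.103 = 4.243 m²·K/W
E = A × HDD × 24 / R / 1000 = 268 × 2430 × 24 / 4.243 / 1000 = 3684 kWh
Cost = 3684 × 0.332 = $1223

1220 dollars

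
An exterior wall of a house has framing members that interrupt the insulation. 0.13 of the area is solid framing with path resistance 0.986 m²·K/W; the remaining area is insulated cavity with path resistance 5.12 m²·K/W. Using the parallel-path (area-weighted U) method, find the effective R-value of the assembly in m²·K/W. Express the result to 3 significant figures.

3.31 m²·K/W

U_eff = 0.87/5.12 + 0.13/0.986 = 0.1699 + 0.1318 = 0.3018
R_eff = 1/U_eff = 3.314 m²·K/W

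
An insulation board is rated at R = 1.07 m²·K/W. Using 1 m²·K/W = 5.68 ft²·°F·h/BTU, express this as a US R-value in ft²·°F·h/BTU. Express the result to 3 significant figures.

R_US = 1.07 × 5.68 = 6.078

6.08 ft²·°F·h/BTU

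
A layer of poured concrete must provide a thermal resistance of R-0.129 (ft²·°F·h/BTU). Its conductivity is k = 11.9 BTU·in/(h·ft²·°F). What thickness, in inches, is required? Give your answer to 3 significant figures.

L = R × k = 0.129 × 11.9 = 1.535 in

1.54 in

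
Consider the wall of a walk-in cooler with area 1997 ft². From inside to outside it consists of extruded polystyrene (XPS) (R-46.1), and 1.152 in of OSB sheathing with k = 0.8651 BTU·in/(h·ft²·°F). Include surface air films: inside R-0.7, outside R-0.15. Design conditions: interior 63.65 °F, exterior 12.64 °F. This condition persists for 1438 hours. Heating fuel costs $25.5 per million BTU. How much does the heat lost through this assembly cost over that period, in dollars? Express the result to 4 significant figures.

1.152/0.8651 = 1.3316
R_total = 0.7 + 46.1 + 1.3316 + 0.15 = 48.282 ft²·°F·h/BTU
Q = 1997 × (63.65 − 12.64) / 48.282 = 2109.8 BTU/h
E = 2109.8 × 1438 = 3034000 BTU
Cost = 3034000/10⁶ × 25.5 = $77.366

77.37 dollars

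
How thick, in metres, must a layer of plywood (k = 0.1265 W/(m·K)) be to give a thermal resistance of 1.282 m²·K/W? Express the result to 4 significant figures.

0.1622 m

L = R·k = 1.282 × 0.1265 = 0.16217 m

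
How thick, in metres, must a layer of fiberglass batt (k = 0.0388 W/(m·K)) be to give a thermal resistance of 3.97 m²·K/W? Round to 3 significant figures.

0.154 m

L = R·k = 3.97 × 0.0388 = 0.154 m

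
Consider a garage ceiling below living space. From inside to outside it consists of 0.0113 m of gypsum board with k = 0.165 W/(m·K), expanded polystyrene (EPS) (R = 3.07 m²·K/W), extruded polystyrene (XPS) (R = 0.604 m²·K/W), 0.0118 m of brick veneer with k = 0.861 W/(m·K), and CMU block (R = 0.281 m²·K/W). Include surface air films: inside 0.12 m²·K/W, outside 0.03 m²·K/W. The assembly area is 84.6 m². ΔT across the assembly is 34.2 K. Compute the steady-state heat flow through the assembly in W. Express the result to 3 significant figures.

0.0113/0.165 = 0.06848
0.0118/0.861 = 0.0137
R_total = 0.12 + 0.06848 + 3.07 + 0.604 + 0.0137 + 0.281 + 0.03 = 4.187 m²·K/W
Q = A·ΔT/R = 84.6 × 34.2 / 4.187 = 691 W

691 W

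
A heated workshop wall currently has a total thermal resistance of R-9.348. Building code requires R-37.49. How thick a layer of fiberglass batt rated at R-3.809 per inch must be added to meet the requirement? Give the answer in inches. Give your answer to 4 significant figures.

7.388 in

ΔR = 37.49 − 9.348 = 28.142 ft²·°F·h/BTU
L = ΔR / (R/in) = 28.142/3.809 = 7.3883 in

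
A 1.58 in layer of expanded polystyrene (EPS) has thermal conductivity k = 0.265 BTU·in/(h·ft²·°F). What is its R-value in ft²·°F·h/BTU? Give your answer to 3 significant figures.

5.96 ft²·°F·h/BTU

R = L/k = 1.58/0.265 = 5.962 ft²·°F·h/BTU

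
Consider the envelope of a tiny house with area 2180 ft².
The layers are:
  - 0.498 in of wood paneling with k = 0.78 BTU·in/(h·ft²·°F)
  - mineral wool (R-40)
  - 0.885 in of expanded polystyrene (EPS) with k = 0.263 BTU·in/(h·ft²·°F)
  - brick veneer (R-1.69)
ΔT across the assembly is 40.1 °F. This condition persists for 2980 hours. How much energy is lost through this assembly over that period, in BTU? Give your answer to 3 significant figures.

0.498/0.78 = 0.6385
0.885/0.263 = 3.365
R_total = 0.6385 + 40 + 3.365 + 1.69 = 45.69 ft²·°F·h/BTU
Q = 2180 × 40.1 / 45.69 = 1913 BTU/h
E = 1913 × 2980 = 5701000 BTU

5700000 BTU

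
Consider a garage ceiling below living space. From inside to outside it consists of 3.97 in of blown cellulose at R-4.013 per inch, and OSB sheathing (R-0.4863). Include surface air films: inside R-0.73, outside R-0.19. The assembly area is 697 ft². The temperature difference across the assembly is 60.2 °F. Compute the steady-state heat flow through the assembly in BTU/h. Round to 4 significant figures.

3.97 × 4.013 = 15.932
R_total = 0.73 + 15.932 + 0.4863 + 0.19 = 17.338 ft²·°F·h/BTU
Q = A·ΔT/R = 697 × 60.2 / 17.338 = 2420.1 BTU/h

2420 BTU/h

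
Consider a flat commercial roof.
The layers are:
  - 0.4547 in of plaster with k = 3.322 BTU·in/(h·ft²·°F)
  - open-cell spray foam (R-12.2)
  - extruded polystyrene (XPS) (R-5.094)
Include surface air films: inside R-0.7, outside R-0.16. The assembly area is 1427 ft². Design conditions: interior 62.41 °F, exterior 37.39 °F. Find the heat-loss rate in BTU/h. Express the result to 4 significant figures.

0.4547/3.322 = 0.13688
R_total = 0.7 + 0.13688 + 12.2 + 5.094 + 0.16 = 18.291 ft²·°F·h/BTU
Q = A·ΔT/R = 1427 × (62.41 − 37.39) / 18.291 = 1952 BTU/h

1952 BTU/h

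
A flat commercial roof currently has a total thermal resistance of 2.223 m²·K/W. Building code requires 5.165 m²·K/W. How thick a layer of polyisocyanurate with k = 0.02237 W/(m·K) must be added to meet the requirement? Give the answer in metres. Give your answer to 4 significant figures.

0.06581 m

ΔR = 5.165 − 2.223 = 2.942 m²·K/W
L = ΔR × k = 2.942 × 0.02237 = 0.065813 m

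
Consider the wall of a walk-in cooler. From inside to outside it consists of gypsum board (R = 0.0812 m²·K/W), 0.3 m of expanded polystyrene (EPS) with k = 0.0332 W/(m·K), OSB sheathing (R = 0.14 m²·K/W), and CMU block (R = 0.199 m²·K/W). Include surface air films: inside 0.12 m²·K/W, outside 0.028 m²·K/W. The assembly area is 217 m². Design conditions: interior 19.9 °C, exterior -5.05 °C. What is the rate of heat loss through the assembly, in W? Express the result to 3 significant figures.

0.3/0.0332 = 9.036
R_total = 0.12 + 0.0812 + 9.036 + 0.14 + 0.199 + 0.028 = 9.604 m²·K/W
Q = A·ΔT/R = 217 × (19.9 − (-5.05)) / 9.604 = 563.7 W

564 W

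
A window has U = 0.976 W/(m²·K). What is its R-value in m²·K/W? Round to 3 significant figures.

R = 1/U = 1/0.976 = 1.025

1.02 m²·K/W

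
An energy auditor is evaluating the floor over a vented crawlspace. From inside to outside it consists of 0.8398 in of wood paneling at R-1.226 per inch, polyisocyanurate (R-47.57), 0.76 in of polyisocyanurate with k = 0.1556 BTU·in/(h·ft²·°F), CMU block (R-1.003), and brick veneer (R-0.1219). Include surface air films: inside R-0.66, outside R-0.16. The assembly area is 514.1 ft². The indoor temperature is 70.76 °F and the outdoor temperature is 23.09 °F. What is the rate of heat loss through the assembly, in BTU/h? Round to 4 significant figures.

0.8398 × 1.226 = 1.0296
0.76/0.1556 = 4.8843
R_total = 0.66 + 1.0296 + 47.57 + 4.8843 + 1.003 + 0.1219 + 0.16 = 55.429 ft²·°F·h/BTU
Q = A·ΔT/R = 514.1 × (70.76 − 23.09) / 55.429 = 442.14 BTU/h

442.1 BTU/h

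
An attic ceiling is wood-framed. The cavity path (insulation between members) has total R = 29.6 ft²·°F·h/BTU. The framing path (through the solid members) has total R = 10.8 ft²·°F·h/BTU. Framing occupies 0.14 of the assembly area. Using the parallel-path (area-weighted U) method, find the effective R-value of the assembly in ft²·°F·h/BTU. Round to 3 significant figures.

23.8 ft²·°F·h/BTU

U_eff = 0.86/29.6 + 0.14/10.8 = 0.02905 + 0.01296 = 0.04202
R_eff = 1/U_eff = 23.8 ft²·°F·h/BTU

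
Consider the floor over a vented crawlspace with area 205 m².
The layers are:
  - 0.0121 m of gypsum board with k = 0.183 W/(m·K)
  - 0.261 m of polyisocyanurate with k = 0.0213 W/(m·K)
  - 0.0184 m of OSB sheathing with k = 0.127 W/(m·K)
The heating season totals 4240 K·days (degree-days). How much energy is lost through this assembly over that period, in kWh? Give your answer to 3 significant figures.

0.0121/0.183 = 0.06612
0.261/0.0213 = 12.25
0.0184/0.127 = 0.1449
R_total = 0.06612 + 12.25 + 0.1449 = 12.46 m²·K/W
E = A × HDD × 24 / R / 1000 = 205 × 4240 × 24 / 12.46 / 1000 = 1674 kWh

1670 kWh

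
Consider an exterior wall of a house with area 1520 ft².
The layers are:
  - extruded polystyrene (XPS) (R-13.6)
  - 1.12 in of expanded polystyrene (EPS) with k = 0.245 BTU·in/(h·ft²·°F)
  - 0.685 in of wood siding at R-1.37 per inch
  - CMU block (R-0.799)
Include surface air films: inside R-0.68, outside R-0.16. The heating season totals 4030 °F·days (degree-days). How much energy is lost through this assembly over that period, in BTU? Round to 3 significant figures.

7090000 BTU

1.12/0.245 = 4.571
0.685 × 1.37 = 0.9385
R_total = 0.68 + 13.6 + 4.571 + 0.9385 + 0.799 + 0.16 = 20.75 ft²·°F·h/BTU
E = A × HDD × 24 / R = 1520 × 4030 × 24 / 20.75 = 7085000 BTU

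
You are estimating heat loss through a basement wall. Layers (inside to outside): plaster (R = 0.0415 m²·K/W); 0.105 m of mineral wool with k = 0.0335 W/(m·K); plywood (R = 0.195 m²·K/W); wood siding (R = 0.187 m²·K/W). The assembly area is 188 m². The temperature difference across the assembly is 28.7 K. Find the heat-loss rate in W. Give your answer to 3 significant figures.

0.105/0.0335 = 3.134
R_total = 0.0415 + 3.134 + 0.195 + 0.187 = 3.558 m²·K/W
Q = A·ΔT/R = 188 × 28.7 / 3.558 = 1517 W

1520 W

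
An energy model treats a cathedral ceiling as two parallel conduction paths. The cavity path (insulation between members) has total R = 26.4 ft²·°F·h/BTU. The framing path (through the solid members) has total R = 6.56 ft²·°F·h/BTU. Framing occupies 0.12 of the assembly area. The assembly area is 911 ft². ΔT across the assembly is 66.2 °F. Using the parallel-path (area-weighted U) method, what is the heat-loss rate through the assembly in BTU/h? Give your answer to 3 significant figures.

3110 BTU/h

U_eff = 0.88/26.4 + 0.12/6.56 = 0.03333 + 0.01829 = 0.05163
R_eff = 1/U_eff = 19.37 ft²·°F·h/BTU
Q = 911 × 66.2 / 19.37 = 3113 BTU/h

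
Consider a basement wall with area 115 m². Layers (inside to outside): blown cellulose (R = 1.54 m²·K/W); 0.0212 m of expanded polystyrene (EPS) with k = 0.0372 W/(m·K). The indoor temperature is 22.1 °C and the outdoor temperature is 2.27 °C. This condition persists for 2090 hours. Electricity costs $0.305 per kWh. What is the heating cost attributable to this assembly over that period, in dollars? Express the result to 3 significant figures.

689 dollars

0.0212/0.0372 = 0.5699
R_total = 1.54 + 0.5699 = 2.11 m²·K/W
Q = 115 × (22.1 − 2.27) / 2.11 = 1081 W
E = 1081 W × 2090 h / 1000 = 2259 kWh
Cost = 2259 × 0.305 = $689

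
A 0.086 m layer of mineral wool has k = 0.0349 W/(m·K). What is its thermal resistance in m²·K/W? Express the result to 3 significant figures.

R = L/k = 0.086/0.0349 = 2.464 m²·K/W

2.46 m²·K/W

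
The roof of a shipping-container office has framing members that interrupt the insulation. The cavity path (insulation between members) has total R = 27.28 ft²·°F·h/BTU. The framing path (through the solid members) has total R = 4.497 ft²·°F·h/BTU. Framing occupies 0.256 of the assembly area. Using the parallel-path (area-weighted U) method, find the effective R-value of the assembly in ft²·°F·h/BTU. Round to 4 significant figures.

U_eff = 0.744/27.28 + 0.256/4.497 = 0.027273 + 0.056927 = 0.0842
R_eff = 1/U_eff = 11.877 ft²·°F·h/BTU

11.88 ft²·°F·h/BTU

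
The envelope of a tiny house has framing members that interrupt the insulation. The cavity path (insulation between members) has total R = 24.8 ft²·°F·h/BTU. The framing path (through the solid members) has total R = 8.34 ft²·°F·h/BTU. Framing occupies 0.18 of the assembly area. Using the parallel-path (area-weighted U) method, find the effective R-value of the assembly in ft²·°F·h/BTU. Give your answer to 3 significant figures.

U_eff = 0.82/24.8 + 0.18/8.34 = 0.03306 + 0.02158 = 0.05465
R_eff = 1/U_eff = 18.3 ft²·°F·h/BTU

18.3 ft²·°F·h/BTU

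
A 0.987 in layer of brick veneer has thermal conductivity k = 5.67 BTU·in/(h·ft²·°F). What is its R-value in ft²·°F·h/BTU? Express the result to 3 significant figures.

R = L/k = 0.987/5.67 = 0.1741 ft²·°F·h/BTU

0.174 ft²·°F·h/BTU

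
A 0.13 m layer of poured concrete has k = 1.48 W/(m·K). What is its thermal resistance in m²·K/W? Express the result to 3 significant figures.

R = L/k = 0.13/1.48 = 0.08784 m²·K/W

0.0878 m²·K/W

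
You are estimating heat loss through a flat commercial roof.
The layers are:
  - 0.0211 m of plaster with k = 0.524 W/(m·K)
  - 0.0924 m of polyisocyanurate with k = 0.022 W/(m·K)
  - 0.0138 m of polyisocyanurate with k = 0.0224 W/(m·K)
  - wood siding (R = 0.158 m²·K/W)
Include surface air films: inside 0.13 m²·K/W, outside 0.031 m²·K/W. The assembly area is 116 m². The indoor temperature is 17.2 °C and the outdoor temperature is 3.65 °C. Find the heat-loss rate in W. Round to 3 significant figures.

0.0211/0.524 = 0.04027
0.0924/0.022 = 4.2
0.0138/0.0224 = 0.6161
R_total = 0.13 + 0.04027 + 4.2 + 0.6161 + 0.158 + 0.031 = 5.175 m²·K/W
Q = A·ΔT/R = 116 × (17.2 − 3.65) / 5.175 = 303.7 W

304 W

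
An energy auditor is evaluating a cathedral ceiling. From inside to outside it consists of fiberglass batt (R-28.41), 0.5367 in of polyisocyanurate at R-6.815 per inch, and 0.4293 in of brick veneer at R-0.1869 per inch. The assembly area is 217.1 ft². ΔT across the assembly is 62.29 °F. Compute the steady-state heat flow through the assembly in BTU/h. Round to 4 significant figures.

420.7 BTU/h

0.5367 × 6.815 = 3.6576
0.4293 × 0.1869 = 0.080236
R_total = 28.41 + 3.6576 + 0.080236 = 32.148 ft²·°F·h/BTU
Q = A·ΔT/R = 217.1 × 62.29 / 32.148 = 420.66 BTU/h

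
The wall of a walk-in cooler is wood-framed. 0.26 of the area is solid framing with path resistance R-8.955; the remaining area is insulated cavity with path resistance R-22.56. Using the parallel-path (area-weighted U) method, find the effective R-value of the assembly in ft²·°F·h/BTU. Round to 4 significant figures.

U_eff = 0.74/22.56 + 0.26/8.955 = 0.032801 + 0.029034 = 0.061835
R_eff = 1/U_eff = 16.172 ft²·°F·h/BTU

16.17 ft²·°F·h/BTU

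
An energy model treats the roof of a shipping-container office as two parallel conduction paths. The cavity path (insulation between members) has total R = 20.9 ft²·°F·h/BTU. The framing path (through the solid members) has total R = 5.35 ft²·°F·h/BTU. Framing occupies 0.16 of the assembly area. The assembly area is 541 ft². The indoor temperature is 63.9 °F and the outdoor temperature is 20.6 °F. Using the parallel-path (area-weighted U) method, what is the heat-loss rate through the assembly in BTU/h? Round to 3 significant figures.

U_eff = 0.84/20.9 + 0.16/5.35 = 0.04019 + 0.02991 = 0.0701
R_eff = 1/U_eff = 14.27 ft²·°F·h/BTU
Q = 541 × (63.9 − 20.6) / 14.27 = 1642 BTU/h

1640 BTU/h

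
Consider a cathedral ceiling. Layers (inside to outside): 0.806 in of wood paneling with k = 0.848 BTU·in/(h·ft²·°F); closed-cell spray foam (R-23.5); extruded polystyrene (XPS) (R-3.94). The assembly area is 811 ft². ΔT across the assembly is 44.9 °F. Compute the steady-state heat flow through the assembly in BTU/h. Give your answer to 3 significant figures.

1280 BTU/h

0.806/0.848 = 0.9505
R_total = 0.9505 + 23.5 + 3.94 = 28.39 ft²·°F·h/BTU
Q = A·ΔT/R = 811 × 44.9 / 28.39 = 1283 BTU/h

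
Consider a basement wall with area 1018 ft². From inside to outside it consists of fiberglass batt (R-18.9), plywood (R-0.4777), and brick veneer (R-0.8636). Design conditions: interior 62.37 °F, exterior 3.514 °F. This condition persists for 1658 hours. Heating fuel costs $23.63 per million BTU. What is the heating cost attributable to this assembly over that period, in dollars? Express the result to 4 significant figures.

116.0 dollars

R_total = 18.9 + 0.4777 + 0.8636 = 20.241 ft²·°F·h/BTU
Q = 1018 × (62.37 − 3.514) / 20.241 = 2960.1 BTU/h
E = 2960.1 × 1658 = 4907800 BTU
Cost = 4907800/10⁶ × 23.63 = $115.97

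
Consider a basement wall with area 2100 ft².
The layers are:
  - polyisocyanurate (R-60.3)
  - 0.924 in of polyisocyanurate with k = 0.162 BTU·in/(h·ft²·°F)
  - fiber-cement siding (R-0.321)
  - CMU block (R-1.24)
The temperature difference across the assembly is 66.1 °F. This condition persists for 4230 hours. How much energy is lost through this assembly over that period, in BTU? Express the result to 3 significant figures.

0.924/0.162 = 5.704
R_total = 60.3 + 5.704 + 0.321 + 1.24 = 67.56 ft²·°F·h/BTU
Q = 2100 × 66.1 / 67.56 = 2054 BTU/h
E = 2054 × 4230 = 8690000 BTU

8690000 BTU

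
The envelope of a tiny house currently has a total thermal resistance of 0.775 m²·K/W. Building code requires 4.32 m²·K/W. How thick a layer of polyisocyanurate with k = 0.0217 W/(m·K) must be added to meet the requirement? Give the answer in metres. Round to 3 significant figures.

0.0769 m

ΔR = 4.32 − 0.775 = 3.545 m²·K/W
L = ΔR × k = 3.545 × 0.0217 = 0.07693 m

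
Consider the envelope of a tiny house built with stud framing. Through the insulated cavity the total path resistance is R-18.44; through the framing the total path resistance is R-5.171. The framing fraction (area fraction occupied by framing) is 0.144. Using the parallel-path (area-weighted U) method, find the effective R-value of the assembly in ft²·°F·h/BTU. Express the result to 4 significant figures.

13.46 ft²·°F·h/BTU

U_eff = 0.856/18.44 + 0.144/5.171 = 0.046421 + 0.027848 = 0.074268
R_eff = 1/U_eff = 13.465 ft²·°F·h/BTU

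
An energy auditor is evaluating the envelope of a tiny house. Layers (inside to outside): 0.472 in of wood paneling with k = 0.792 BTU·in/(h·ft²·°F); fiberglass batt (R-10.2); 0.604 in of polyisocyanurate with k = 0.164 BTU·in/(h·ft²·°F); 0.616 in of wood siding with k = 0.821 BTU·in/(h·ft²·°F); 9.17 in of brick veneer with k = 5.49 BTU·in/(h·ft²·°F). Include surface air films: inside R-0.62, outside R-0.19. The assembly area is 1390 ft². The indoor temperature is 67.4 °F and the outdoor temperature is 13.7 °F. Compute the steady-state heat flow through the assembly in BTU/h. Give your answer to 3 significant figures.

4210 BTU/h

0.472/0.792 = 0.596
0.604/0.164 = 3.683
0.616/0.821 = 0.7503
9.17/5.49 = 1.67
R_total = 0.62 + 0.596 + 10.2 + 3.683 + 0.7503 + 1.67 + 0.19 = 17.71 ft²·°F·h/BTU
Q = A·ΔT/R = 1390 × (67.4 − 13.7) / 17.71 = 4215 BTU/h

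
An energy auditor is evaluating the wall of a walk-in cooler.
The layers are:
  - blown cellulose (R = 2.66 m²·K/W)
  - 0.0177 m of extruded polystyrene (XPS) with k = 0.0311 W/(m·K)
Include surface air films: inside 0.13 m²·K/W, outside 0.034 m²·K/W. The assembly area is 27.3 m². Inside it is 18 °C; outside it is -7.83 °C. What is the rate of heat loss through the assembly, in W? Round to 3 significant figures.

208 W

0.0177/0.0311 = 0.5691
R_total = 0.13 + 2.66 + 0.5691 + 0.034 = 3.393 m²·K/W
Q = A·ΔT/R = 27.3 × (18 − (-7.83)) / 3.393 = 207.8 W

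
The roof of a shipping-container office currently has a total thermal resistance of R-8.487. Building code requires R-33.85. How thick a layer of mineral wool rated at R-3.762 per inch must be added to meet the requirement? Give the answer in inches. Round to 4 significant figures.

6.742 in

ΔR = 33.85 − 8.487 = 25.363 ft²·°F·h/BTU
L = ΔR / (R/in) = 25.363/3.762 = 6.7419 in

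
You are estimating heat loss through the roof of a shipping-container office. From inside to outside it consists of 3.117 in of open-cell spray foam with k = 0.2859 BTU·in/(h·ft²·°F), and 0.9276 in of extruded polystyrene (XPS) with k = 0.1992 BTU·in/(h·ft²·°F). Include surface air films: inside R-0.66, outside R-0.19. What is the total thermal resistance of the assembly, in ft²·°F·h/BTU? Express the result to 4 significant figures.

3.117/0.2859 = 10.902
0.9276/0.1992 = 4.6566
R_total = 0.66 + 10.902 + 4.6566 + 0.19 = 16.409 ft²·°F·h/BTU

16.41 ft²·°F·h/BTU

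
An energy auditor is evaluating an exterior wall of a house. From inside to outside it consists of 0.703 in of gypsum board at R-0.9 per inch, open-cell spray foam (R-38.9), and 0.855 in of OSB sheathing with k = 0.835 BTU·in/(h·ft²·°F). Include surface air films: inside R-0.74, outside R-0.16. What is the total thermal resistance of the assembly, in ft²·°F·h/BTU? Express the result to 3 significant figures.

0.703 × 0.9 = 0.6327
0.855/0.835 = 1.024
R_total = 0.74 + 0.6327 + 38.9 + 1.024 + 0.16 = 41.46 ft²·°F·h/BTU

41.5 ft²·°F·h/BTU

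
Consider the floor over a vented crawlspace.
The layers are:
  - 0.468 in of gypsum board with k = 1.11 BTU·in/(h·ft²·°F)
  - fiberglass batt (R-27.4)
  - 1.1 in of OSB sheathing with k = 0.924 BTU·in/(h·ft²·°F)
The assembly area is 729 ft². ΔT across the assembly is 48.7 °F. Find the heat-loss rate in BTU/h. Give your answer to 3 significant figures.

0.468/1.11 = 0.4216
1.1/0.924 = 1.19
R_total = 0.4216 + 27.4 + 1.19 = 29.01 ft²·°F·h/BTU
Q = A·ΔT/R = 729 × 48.7 / 29.01 = 1224 BTU/h

1220 BTU/h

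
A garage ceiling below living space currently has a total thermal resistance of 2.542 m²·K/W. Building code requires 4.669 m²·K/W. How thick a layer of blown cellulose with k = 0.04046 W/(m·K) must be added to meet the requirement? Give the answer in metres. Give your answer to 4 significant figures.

ΔR = 4.669 − 2.542 = 2.127 m²·K/W
L = ΔR × k = 2.127 × 0.04046 = 0.086058 m

0.08606 m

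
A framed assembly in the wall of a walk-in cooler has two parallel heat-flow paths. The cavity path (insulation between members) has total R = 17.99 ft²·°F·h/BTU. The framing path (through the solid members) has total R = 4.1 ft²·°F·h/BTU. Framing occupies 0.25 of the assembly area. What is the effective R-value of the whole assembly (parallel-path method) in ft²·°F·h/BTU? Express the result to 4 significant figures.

U_eff = 0.75/17.99 + 0.25/4.1 = 0.04169 + 0.060976 = 0.10267
R_eff = 1/U_eff = 9.7404 ft²·°F·h/BTU

9.740 ft²·°F·h/BTU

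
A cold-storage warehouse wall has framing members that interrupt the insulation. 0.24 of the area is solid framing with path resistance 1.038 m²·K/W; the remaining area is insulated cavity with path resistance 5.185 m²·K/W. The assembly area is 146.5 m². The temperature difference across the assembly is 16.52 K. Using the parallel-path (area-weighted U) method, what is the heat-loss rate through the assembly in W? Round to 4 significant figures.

U_eff = 0.76/5.185 + 0.24/1.038 = 0.14658 + 0.23121 = 0.37779
R_eff = 1/U_eff = 2.647 m²·K/W
Q = 146.5 × 16.52 / 2.647 = 914.32 W

914.3 W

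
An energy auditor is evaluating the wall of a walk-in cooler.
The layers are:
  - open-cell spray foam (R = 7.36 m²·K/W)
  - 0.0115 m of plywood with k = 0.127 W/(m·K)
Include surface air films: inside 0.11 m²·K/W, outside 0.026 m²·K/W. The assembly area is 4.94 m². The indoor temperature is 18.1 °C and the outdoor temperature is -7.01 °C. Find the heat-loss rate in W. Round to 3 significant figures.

0.0115/0.127 = 0.09055
R_total = 0.11 + 7.36 + 0.09055 + 0.026 = 7.587 m²·K/W
Q = A·ΔT/R = 4.94 × (18.1 − (-7.01)) / 7.587 = 16.35 W

16.4 W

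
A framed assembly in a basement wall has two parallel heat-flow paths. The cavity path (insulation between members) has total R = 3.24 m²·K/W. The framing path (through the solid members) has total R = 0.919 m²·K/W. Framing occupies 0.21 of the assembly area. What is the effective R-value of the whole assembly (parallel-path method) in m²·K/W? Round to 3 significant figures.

U_eff = 0.79/3.24 + 0.21/0.919 = 0.2438 + 0.2285 = 0.4723
R_eff = 1/U_eff = 2.117 m²·K/W

2.12 m²·K/W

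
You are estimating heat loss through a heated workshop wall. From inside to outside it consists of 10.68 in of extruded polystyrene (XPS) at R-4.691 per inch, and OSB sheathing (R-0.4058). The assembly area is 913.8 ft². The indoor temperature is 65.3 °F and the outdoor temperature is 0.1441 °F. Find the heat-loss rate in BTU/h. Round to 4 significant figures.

1179 BTU/h

10.68 × 4.691 = 50.1
R_total = 50.1 + 0.4058 = 50.506 ft²·°F·h/BTU
Q = A·ΔT/R = 913.8 × (65.3 − 0.1441) / 50.506 = 1178.9 BTU/h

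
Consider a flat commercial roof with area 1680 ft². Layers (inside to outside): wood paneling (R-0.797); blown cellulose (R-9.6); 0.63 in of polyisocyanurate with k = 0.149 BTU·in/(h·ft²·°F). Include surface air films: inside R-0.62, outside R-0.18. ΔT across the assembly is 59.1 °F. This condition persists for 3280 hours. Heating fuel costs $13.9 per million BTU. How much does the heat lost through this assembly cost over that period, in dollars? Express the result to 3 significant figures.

293 dollars

0.63/0.149 = 4.228
R_total = 0.62 + 0.797 + 9.6 + 4.228 + 0.18 = 15.43 ft²·°F·h/BTU
Q = 1680 × 59.1 / 15.43 = 6437 BTU/h
E = 6437 × 3280 = 21110000 BTU
Cost = 21110000/10⁶ × 13.9 = $293.5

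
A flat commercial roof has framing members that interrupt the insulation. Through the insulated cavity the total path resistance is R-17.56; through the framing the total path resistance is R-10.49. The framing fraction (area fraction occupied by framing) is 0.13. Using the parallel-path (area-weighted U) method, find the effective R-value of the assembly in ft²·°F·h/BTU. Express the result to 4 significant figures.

U_eff = 0.87/17.56 + 0.13/10.49 = 0.049544 + 0.012393 = 0.061937
R_eff = 1/U_eff = 16.145 ft²·°F·h/BTU

16.15 ft²·°F·h/BTU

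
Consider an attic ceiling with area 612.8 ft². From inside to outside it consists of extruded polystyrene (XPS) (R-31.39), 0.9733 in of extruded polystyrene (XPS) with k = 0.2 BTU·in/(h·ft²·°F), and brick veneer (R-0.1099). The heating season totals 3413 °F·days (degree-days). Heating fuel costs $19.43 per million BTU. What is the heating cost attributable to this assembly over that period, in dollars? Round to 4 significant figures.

26.82 dollars

0.9733/0.2 = 4.8665
R_total = 31.39 + 4.8665 + 0.1099 = 36.366 ft²·°F·h/BTU
E = A × HDD × 24 / R = 612.8 × 3413 × 24 / 36.366 = 1380300 BTU
Cost = 1380300/10⁶ × 19.43 = $26.819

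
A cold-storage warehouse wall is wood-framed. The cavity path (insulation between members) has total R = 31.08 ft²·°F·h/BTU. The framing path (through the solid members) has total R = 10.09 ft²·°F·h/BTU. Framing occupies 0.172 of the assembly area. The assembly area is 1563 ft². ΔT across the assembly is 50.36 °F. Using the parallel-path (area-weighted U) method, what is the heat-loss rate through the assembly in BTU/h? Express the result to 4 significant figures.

3439 BTU/h

U_eff = 0.828/31.08 + 0.172/10.09 = 0.026641 + 0.017047 = 0.043688
R_eff = 1/U_eff = 22.89 ft²·°F·h/BTU
Q = 1563 × 50.36 / 22.89 = 3438.8 BTU/h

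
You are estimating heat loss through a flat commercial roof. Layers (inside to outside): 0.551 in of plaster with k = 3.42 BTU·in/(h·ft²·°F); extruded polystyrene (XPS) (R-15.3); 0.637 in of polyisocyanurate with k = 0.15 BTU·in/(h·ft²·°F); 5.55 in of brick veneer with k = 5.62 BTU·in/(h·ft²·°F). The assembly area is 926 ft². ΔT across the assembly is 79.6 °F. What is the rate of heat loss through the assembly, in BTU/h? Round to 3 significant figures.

3560 BTU/h

0.551/3.42 = 0.1611
0.637/0.15 = 4.247
5.55/5.62 = 0.9875
R_total = 0.1611 + 15.3 + 4.247 + 0.9875 = 20.7 ft²·°F·h/BTU
Q = A·ΔT/R = 926 × 79.6 / 20.7 = 3562 BTU/h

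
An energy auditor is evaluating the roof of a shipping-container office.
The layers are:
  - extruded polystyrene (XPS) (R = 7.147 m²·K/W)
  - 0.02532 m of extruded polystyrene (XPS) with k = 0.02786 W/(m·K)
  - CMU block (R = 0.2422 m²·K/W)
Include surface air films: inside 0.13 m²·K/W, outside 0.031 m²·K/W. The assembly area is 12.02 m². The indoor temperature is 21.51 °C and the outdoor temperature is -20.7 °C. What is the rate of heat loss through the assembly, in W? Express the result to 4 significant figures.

59.98 W

0.02532/0.02786 = 0.90883
R_total = 0.13 + 7.147 + 0.90883 + 0.2422 + 0.031 = 8.459 m²·K/W
Q = A·ΔT/R = 12.02 × (21.51 − (-20.7)) / 8.459 = 59.979 W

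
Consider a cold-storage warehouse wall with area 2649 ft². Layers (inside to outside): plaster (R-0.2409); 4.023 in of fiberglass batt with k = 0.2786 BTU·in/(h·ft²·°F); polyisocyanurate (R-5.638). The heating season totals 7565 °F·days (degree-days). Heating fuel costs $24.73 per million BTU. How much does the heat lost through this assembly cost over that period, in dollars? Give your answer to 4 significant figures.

585.4 dollars

4.023/0.2786 = 14.44
R_total = 0.2409 + 14.44 + 5.638 = 20.319 ft²·°F·h/BTU
E = A × HDD × 24 / R = 2649 × 7565 × 24 / 20.319 = 23670000 BTU
Cost = 23670000/10⁶ × 24.73 = $585.36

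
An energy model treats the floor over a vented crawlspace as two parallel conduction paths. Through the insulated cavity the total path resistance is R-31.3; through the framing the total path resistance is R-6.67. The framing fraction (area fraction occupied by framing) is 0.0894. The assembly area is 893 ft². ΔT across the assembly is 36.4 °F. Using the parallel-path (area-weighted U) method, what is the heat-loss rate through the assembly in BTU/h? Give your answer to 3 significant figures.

U_eff = 0.9106/31.3 + 0.0894/6.67 = 0.02909 + 0.0134 = 0.0425
R_eff = 1/U_eff = 23.53 ft²·°F·h/BTU
Q = 893 × 36.4 / 23.53 = 1381 BTU/h

1380 BTU/h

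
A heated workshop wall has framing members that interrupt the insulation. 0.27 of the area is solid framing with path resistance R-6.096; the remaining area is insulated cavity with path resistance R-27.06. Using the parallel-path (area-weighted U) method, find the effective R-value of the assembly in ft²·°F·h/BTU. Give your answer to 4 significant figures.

14.03 ft²·°F·h/BTU

U_eff = 0.73/27.06 + 0.27/6.096 = 0.026977 + 0.044291 = 0.071268
R_eff = 1/U_eff = 14.031 ft²·°F·h/BTU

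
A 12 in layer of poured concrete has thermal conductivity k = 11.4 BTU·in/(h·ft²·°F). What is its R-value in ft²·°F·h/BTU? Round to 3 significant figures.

R = L/k = 12/11.4 = 1.053 ft²·°F·h/BTU

1.05 ft²·°F·h/BTU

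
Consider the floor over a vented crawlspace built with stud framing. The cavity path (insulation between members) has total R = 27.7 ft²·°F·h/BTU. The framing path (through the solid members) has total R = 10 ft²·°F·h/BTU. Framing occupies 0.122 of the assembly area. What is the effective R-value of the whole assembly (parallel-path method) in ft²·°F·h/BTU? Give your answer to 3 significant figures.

U_eff = 0.878/27.7 + 0.122/10 = 0.0317 + 0.0122 = 0.0439
R_eff = 1/U_eff = 22.78 ft²·°F·h/BTU

22.8 ft²·°F·h/BTU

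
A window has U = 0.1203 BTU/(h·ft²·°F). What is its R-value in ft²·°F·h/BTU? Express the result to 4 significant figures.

R = 1/U = 1/0.1203 = 8.3126

8.313 ft²·°F·h/BTU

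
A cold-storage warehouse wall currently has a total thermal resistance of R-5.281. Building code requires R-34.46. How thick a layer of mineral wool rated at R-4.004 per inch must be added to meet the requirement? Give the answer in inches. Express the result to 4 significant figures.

7.287 in

ΔR = 34.46 − 5.281 = 29.179 ft²·°F·h/BTU
L = ΔR / (R/in) = 29.179/4.004 = 7.2875 in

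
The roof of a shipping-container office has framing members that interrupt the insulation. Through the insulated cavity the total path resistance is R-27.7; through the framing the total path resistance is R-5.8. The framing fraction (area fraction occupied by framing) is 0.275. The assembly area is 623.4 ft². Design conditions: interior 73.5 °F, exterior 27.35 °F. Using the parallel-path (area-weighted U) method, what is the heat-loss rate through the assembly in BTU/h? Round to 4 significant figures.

2117 BTU/h

U_eff = 0.725/27.7 + 0.275/5.8 = 0.026173 + 0.047414 = 0.073587
R_eff = 1/U_eff = 13.589 ft²·°F·h/BTU
Q = 623.4 × (73.5 − 27.35) / 13.589 = 2117.1 BTU/h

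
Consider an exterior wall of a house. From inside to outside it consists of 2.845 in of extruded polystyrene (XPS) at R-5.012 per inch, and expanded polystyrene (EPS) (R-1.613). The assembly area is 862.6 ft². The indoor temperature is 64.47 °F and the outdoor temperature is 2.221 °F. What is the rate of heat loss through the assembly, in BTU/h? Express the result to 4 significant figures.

3383 BTU/h

2.845 × 5.012 = 14.259
R_total = 14.259 + 1.613 = 15.872 ft²·°F·h/BTU
Q = A·ΔT/R = 862.6 × (64.47 − 2.221) / 15.872 = 3383 BTU/h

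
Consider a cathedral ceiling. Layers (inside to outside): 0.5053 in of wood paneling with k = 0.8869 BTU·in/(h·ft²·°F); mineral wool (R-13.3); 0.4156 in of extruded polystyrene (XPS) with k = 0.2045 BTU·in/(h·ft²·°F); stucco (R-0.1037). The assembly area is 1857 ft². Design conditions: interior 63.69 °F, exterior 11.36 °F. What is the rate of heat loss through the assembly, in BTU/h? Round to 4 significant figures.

6071 BTU/h

0.5053/0.8869 = 0.56974
0.4156/0.2045 = 2.0323
R_total = 0.56974 + 13.3 + 2.0323 + 0.1037 = 16.006 ft²·°F·h/BTU
Q = A·ΔT/R = 1857 × (63.69 − 11.36) / 16.006 = 6071.4 BTU/h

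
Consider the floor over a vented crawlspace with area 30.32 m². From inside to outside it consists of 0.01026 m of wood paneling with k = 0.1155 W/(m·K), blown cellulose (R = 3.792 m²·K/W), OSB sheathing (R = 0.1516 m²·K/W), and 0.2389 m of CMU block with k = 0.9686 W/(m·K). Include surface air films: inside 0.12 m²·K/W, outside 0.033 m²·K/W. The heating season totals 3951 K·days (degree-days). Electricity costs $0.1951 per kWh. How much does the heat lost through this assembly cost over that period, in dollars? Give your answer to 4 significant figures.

0.01026/0.1155 = 0.088831
0.2389/0.9686 = 0.24664
R_total = 0.12 + 0.088831 + 3.792 + 0.1516 + 0.24664 + 0.033 = 4.4321 m²·K/W
E = A × HDD × 24 / R / 1000 = 30.32 × 3951 × 24 / 4.4321 / 1000 = 648.69 kWh
Cost = 648.69 × 0.1951 = $126.56

126.6 dollars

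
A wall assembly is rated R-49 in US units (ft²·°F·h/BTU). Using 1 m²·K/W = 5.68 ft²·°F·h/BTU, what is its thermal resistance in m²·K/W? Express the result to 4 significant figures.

8.627 m²·K/W

R_SI = 49/5.68 = 8.6268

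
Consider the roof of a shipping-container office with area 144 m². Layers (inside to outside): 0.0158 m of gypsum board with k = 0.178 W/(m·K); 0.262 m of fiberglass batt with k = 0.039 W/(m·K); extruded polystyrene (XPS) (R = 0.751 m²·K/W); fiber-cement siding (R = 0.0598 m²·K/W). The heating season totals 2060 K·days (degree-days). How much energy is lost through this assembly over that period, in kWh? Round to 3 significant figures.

935 kWh

0.0158/0.178 = 0.08876
0.262/0.039 = 6.718
R_total = 0.08876 + 6.718 + 0.751 + 0.0598 = 7.618 m²·K/W
E = A × HDD × 24 / R / 1000 = 144 × 2060 × 24 / 7.618 / 1000 = 934.6 kWh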